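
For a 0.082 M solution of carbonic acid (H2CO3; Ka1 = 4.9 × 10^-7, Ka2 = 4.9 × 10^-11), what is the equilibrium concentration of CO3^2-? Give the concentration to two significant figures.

4.9 × 10^-11 M

First ionization gives [H+] ≈ [HCO3-] = 2.00 × 10^-4 M.
Second step: Ka2 = [H+][CO3^2-]/[HCO3-] ≈ [CO3^2-] (since [H+] ≈ [HCO3-]).
So [CO3^2-] ≈ Ka2.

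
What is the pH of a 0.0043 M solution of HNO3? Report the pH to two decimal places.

HNO3 is a strong acid and dissociates completely, so [H+] = 0.0043 M.
pH = -log(0.0043) = 2.37

pH = 2.37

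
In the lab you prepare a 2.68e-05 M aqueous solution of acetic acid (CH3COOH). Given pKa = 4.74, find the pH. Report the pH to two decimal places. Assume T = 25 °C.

pH = 4.83

CH3COOH ⇌ CH3COO- + H+
Ka = 10^(−4.74) = 1.82 × 10^-5
Ka = x²/(2.68e-05 − x) = 1.82 × 10^-5
x is not negligible relative to C₀; solve x² + 1.82e-05·x − 4.88e-10 = 0.
x = (−Ka + √(Ka² + 4·Ka·C₀))/2 = 1.48 × 10^-5 M
pH = −log(1.48 × 10^-5) = 4.83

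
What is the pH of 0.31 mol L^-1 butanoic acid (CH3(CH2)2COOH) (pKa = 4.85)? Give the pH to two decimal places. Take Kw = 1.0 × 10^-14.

pH = 2.68

CH3(CH2)2COOH ⇌ CH3(CH2)2COO- + H+
Ka = 10^(−4.85) = 1.41 × 10^-5
Ka = x²/(0.31 − x) = 1.41 × 10^-5
Neglecting x in the denominator: x = √(1.41 × 10^-5 × 0.31) = 2.09 × 10^-3 M
(x/C₀ = 0.67% < 5%, so the approximation holds.)
pH = −log[H+] = −log(2.09 × 10^-3) = 2.68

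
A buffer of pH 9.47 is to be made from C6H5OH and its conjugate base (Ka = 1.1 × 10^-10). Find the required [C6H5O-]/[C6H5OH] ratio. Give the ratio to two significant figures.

pKa = -log(1.1 × 10^-10) = 9.959
pH = pKa + log(r) ⇒ log(r) = 9.47 − 9.959 = -0.489
r = [C6H5O-]/[C6H5OH] = 10^(-0.489) = 0.324

ratio = 0.32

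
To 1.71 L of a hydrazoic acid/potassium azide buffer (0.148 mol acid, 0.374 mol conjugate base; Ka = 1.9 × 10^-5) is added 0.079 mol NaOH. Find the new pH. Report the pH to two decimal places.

OH- converts HN3 to N3-: HN3 → 0.069 mol, N3- → 0.453 mol.
pKa = −log(1.9 × 10^-5) = 4.721
pH = pKa + log([A⁻]/[HA]) = 4.721 + log(0.453/0.069) = 4.721 +0.817

pH = 5.54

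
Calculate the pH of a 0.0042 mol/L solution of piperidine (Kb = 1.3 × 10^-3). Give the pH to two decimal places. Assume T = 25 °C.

pH = 11.25

C5H10NH + H2O ⇌ C5H10NH2+ + OH-
From the ICE table, Kb = [OH-]²/(0.0042 − [OH-]) = 1.3 × 10^-3.
Here C₀/Kb ≈ 3.23, so the small-[OH-] approximation fails. Use the quadratic:
[OH-] = [−0.0013 + √(0.0013² + 2.18e-05)]/2 = 1.78 × 10^-3 M
pOH = 2.75, so pH = 14.00 − pOH = 11.25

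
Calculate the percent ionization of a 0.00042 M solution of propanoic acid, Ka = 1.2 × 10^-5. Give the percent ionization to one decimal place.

CH3CH2COOH ⇌ CH3CH2COO- + H+; let x = [H+] at equilibrium.
Solve x² + 1.2e-05x − 5.04e-09 = 0 → x = 6.52 × 10^-5 M
Fraction ionized = 6.52 × 10^-5 / 0.00042 = 0.1552 → 15.5%

15.5%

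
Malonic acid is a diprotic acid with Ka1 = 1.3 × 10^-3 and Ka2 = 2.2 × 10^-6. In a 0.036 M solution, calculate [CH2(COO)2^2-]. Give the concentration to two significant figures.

First ionization gives [H+] ≈ [CH2(COOH)COO-] = 6.22 × 10^-3 M.
Second step: Ka2 = [H+][CH2(COO)2^2-]/[CH2(COOH)COO-] ≈ [CH2(COO)2^2-] (since [H+] ≈ [CH2(COOH)COO-]).
So [CH2(COO)2^2-] ≈ Ka2.

2.2 × 10^-6 M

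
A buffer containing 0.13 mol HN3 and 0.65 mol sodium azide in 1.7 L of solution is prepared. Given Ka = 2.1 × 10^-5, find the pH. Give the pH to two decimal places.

pKa = −log(2.1 × 10^-5) = 4.678
Using pH = pKa + log([base]/[acid]) with [base]/[acid] = 0.65/0.13:
pH = 4.678 + (+0.699) = 5.38

pH = 5.38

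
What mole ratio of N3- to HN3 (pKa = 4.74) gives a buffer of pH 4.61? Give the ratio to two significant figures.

pH = pKa + log(r) ⇒ log(r) = 4.61 − 4.74 = -0.13
r = [N3-]/[HN3] = 10^(-0.13) = 0.741

ratio = 0.74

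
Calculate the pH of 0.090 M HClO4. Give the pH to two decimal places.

HClO4 is a strong acid and dissociates completely, so [H+] = 0.090 M.
pH = -log(0.09) = 1.05

pH = 1.05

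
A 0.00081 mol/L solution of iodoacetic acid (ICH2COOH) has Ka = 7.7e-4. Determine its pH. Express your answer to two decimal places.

ICH2COOH ⇌ ICH2COO- + H+
From the ICE table, Ka = x²/(0.00081 − x) = 7.7 × 10^-4.
The 5% rule fails; solving x² + Ka·x − Ka·C₀ = 0 exactly:
x = [−0.00077 + √(0.00077² + 2.49e-06)]/2 = 4.94 × 10^-4 M
pH = −log[H+] = −log(4.94 × 10^-4) = 3.31

pH = 3.31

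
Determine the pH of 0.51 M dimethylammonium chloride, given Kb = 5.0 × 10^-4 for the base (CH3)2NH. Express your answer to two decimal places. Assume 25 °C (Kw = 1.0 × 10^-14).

pH = 5.50

(CH3)2NH2+ is the conjugate acid of the weak base (CH3)2NH.
Ka = Kw/Kb = 1.0×10^-14 / 5.0 × 10^-4 = 2.00 × 10^-11
Ka = [H+]²/(0.51 − [H+]) = 2.00 × 10^-11
Assume [H+] ≪ 0.51: [H+] ≈ √(2.00 × 10^-11 × 0.51) = 3.19 × 10^-6 M
([H+]/C₀ = 0.00063% < 5%, so the approximation holds.)
pH = −log(3.19 × 10^-6) = 5.50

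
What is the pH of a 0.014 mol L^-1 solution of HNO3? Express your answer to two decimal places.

HNO3 is a strong acid and dissociates completely, so [H+] = 0.014 M.
pH = -log(0.014) = 1.85

pH = 1.85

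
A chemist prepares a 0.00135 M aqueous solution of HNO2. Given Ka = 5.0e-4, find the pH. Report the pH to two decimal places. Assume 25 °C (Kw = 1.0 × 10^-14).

HNO2 ⇌ NO2- + H+
From the ICE table, Ka = [H+]²/(0.00135 − [H+]) = 5.0 × 10^-4.
The 5% rule fails; solving [H+]² + Ka·[H+] − Ka·C₀ = 0 exactly:
[H+] = [−0.0005 + √(0.0005² + 2.7e-06)]/2 = 6.09 × 10^-4 M
pH = −log[H+] = −log(6.09 × 10^-4) = 3.22

pH = 3.22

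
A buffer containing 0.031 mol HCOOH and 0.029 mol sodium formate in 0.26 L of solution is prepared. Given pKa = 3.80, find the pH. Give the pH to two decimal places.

pH = 3.77

Using pH = pKa + log([base]/[acid]) with [base]/[acid] = 0.029/0.031:
pH = 3.80 + (-0.029) = 3.77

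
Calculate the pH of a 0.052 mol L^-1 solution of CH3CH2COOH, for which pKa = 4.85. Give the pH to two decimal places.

CH3CH2COOH ⇌ CH3CH2COO- + H+
Ka = 10^(−4.85) = 1.41 × 10^-5
Ka = x²/(0.052 − x) = 1.41 × 10^-5
Assume x ≪ 0.052: x ≈ √(1.41 × 10^-5 × 0.052) = 8.56 × 10^-4 M
Check: 1.6% ionized — well under 5%, approximation valid.
pH = −log(8.56 × 10^-4) = 3.07

pH = 3.07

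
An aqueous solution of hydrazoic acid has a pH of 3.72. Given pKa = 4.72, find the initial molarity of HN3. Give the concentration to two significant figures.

[H+] = 10^(-3.72) = 1.91 × 10^-4 M = x
Ka = 10^(−4.72) = 1.91 × 10^-5
Ka = x²/(C₀ − x) ⇒ C₀ = x + x²/Ka
C₀ = 1.91 × 10^-4 + (1.91 × 10^-4)²/(1.91 × 10^-5) = 2.10 × 10^-3 M

C₀ = 2.1 × 10^-3 M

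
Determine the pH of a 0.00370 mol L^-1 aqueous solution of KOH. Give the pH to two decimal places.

pH = 11.57

KOH is a strong base; [OH-] = 0.0037 M.
pOH = -log(0.0037) = 2.43
pH = 14.00 - 2.43 = 11.57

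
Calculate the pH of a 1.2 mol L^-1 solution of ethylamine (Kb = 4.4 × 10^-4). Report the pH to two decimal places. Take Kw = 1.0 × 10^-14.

C2H5NH2 + H2O ⇌ C2H5NH3+ + OH-
Kb = x²/(1.2 − x) = 4.4 × 10^-4
Since Kb ≪ C₀, x ≈ √(Kb·C₀) = 2.30 × 10^-2 M.
pOH = 1.64, so pH = 14.00 − pOH = 12.36

pH = 12.36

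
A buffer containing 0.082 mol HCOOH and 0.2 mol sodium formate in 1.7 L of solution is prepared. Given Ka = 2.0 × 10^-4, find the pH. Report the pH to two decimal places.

pKa = −log(2.0 × 10^-4) = 3.699
Using pH = pKa + log([base]/[acid]) with [base]/[acid] = 0.2/0.082:
pH = 3.699 + (+0.387) = 4.09

pH = 4.09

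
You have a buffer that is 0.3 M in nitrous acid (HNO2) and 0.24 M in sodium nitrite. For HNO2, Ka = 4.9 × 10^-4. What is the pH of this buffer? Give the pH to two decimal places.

pKa = −log(4.9 × 10^-4) = 3.310
Using pH = pKa + log([base]/[acid]) with [base]/[acid] = 0.24/0.3:
pH = 3.310 + (-0.097) = 3.21

pH = 3.21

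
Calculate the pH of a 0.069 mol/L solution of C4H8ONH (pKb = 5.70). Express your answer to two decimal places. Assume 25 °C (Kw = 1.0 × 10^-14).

pH = 10.57

C4H8ONH + H2O ⇌ C4H8ONH2+ + OH-
Kb = 10^(−5.70) = 2.00 × 10^-6
Kb = [OH-]²/(0.069 − [OH-]) = 2.00 × 10^-6
Assume [OH-] ≪ 0.069: [OH-] ≈ √(2.00 × 10^-6 × 0.069) = 3.71 × 10^-4 M
([OH-]/C₀ = 0.54% < 5%, so the approximation holds.)
pOH = −log(3.71 × 10^-4) = 3.43; pH = 14.00 − 3.43 = 10.57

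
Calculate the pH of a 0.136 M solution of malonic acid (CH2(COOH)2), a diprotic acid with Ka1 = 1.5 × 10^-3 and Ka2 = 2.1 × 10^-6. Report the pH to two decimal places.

pH = 1.87

Since Ka1 ≫ Ka2, the first ionization dominates [H+].
Ka1 = x²/(0.136 − x) = 1.5 × 10^-3
Solving the quadratic: x = (−Ka1 + √(Ka1² + 4·Ka1·C₀))/2 = 1.36 × 10^-2 M
pH = −log(1.36 × 10^-2) = 1.87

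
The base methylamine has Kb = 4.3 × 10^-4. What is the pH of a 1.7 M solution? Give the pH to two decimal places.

CH3NH2 + H2O ⇌ CH3NH3+ + OH-
From the ICE table, Kb = [OH-]²/(1.7 − [OH-]) = 4.3 × 10^-4.
Since Kb ≪ C₀, [OH-] ≈ √(Kb·C₀) = 2.70 × 10^-2 M.
pOH = 1.57, so pH = 14.00 − pOH = 12.43

pH = 12.43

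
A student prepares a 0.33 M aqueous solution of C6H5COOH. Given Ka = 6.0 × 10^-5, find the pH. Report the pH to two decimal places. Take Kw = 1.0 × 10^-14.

pH = 2.35

C6H5COOH ⇌ C6H5COO- + H+
Ka = x²/(0.33 − x) = 6.0 × 10^-5
Since Ka ≪ C₀, x ≈ √(Ka·C₀) = 4.45 × 10^-3 M.
pH = −log[H+] = −log(4.45 × 10^-3) = 2.35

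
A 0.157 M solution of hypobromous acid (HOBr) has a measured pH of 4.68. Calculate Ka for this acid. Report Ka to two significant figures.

Ka = 2.8 × 10^-9

[H+] = 10^(-4.68) = 2.09 × 10^-5 M
At equilibrium [HA] = 0.157 − 2.09 × 10^-5 = 1.57 × 10^-1 M
Ka = [H+][A-]/[HA] = (2.09 × 10^-5)² / 1.57 × 10^-1 = 2.8 × 10^-9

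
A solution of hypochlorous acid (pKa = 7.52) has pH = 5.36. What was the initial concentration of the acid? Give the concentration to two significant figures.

C₀ = 6.4 × 10^-4 M

[H+] = 10^(-5.36) = 4.37 × 10^-6 M = x
Ka = 10^(−7.52) = 3.02 × 10^-8
Ka = x²/(C₀ − x) ⇒ C₀ = x + x²/Ka
C₀ = 4.37 × 10^-6 + (4.37 × 10^-6)²/(3.02 × 10^-8) = 6.37 × 10^-4 M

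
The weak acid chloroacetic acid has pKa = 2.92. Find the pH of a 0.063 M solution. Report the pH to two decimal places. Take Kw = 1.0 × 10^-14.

pH = 2.09

ClCH2COOH ⇌ ClCH2COO- + H+
Ka = 10^(−2.92) = 1.20 × 10^-3
From the ICE table, Ka = [H+]²/(0.063 − [H+]) = 1.20 × 10^-3.
[H+] is not negligible relative to C₀; solve [H+]² + 0.0012·[H+] − 7.56e-05 = 0.
[H+] = (−Ka + √(Ka² + 4·Ka·C₀))/2 = 8.12 × 10^-3 M
pH = −log[H+] = −log(8.12 × 10^-3) = 2.09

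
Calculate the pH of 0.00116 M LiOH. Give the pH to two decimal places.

pH = 11.06

LiOH is a strong base; [OH-] = 0.00116 M.
pOH = -log(0.00116) = 2.94
pH = 14.00 - 2.94 = 11.06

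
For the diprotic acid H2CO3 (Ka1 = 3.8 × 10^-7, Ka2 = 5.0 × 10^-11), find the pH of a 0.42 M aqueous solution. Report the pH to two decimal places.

Since Ka1 ≫ Ka2, the first ionization dominates [H+].
Ka1 = x²/(0.42 − x) = 3.8 × 10^-7
x ≈ √(3.8 × 10^-7 × 0.42) = 3.99 × 10^-4 M
pH = −log(3.99 × 10^-4) = 3.40

pH = 3.40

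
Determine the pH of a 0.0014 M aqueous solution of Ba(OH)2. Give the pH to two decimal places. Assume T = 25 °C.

Ba(OH)2 is a strong base (each formula unit releases 2 OH-); [OH-] = 0.0028 M.
pOH = -log(0.0028) = 2.55
pH = 14.00 - 2.55 = 11.45

pH = 11.45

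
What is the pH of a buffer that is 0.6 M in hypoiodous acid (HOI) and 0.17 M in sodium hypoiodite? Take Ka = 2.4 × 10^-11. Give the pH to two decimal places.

pKa = −log(2.4 × 10^-11) = 10.620
pH = pKa + log([A⁻]/[HA]) = 10.620 + log(0.17/0.6)
pH = 10.620 + (-0.548) = 10.07

pH = 10.07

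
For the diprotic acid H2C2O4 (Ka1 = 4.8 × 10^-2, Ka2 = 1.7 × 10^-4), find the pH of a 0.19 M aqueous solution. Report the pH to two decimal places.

Since Ka1 ≫ Ka2, the first ionization dominates [H+].
Ka1 = x²/(0.19 − x) = 4.8 × 10^-2
Solving the quadratic: x = (−Ka1 + √(Ka1² + 4·Ka1·C₀))/2 = 7.45 × 10^-2 M
pH = −log(7.45 × 10^-2) = 1.13

pH = 1.13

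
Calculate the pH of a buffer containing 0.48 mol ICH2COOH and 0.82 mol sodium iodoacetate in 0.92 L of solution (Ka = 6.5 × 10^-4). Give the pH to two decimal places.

pH = 3.42

pKa = −log(6.5 × 10^-4) = 3.187
Henderson–Hasselbalch: pH = pKa + log([ICH2COO-]/[ICH2COOH]) = 3.187 + log(0.82/0.48)
pH = 3.187 + (+0.233) = 3.42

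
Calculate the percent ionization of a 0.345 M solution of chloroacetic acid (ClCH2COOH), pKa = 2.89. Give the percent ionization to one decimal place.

5.9%

ClCH2COOH ⇌ ClCH2COO- + H+; let x = [H+] at equilibrium.
Ka = 10^(−2.89) = 1.29 × 10^-3
Solve x² + 0.00129x − 0.000445 = 0 → x = 2.05 × 10^-2 M
% ionization = x/C₀ × 100% = 2.05 × 10^-2/0.345 × 100% = 5.9%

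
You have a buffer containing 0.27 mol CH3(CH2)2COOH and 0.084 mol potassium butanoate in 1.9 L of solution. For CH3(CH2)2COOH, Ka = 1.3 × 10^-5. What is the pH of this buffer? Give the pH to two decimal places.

pH = 4.38

pKa = −log(1.3 × 10^-5) = 4.886
Using pH = pKa + log([base]/[acid]) with [base]/[acid] = 0.084/0.27:
pH = 4.886 + (-0.507) = 4.38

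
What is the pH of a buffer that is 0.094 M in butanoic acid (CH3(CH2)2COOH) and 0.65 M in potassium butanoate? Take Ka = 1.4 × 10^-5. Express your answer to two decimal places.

pH = 5.69

pKa = −log(1.4 × 10^-5) = 4.854
Henderson–Hasselbalch: pH = pKa + log([CH3(CH2)2COO-]/[CH3(CH2)2COOH]) = 4.854 + log(0.65/0.094)
pH = 4.854 + (+0.840) = 5.69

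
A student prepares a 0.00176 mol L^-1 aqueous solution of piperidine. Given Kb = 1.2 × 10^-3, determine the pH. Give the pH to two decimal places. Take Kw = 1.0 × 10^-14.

C5H10NH + H2O ⇌ C5H10NH2+ + OH-
Kb = x²/(0.00176 − x) = 1.2 × 10^-3
The 5% rule fails; solving x² + Kb·x − Kb·C₀ = 0 exactly:
x = (−Kb + √(Kb² + 4·Kb·C₀))/2 = 9.72 × 10^-4 M
pOH = −log(9.72 × 10^-4) = 3.01; pH = 14.00 − 3.01 = 10.99

pH = 10.99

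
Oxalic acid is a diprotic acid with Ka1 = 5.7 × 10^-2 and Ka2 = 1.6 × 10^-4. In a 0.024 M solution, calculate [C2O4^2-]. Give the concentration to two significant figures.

1.6 × 10^-4 M

First ionization gives [H+] ≈ [HC2O4-] = 1.82 × 10^-2 M.
Second step: Ka2 = [H+][C2O4^2-]/[HC2O4-] ≈ [C2O4^2-] (since [H+] ≈ [HC2O4-]).
So [C2O4^2-] ≈ Ka2.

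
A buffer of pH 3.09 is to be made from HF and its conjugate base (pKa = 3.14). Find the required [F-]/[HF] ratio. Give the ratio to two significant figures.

ratio = 0.89

pH = pKa + log(r) ⇒ log(r) = 3.09 − 3.14 = -0.05
r = [F-]/[HF] = 10^(-0.05) = 0.891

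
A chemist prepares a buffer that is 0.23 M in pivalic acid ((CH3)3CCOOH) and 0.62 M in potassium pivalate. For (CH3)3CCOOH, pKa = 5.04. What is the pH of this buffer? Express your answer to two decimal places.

pH = 5.47

Using pH = pKa + log([base]/[acid]) with [base]/[acid] = 0.62/0.23:
pH = 5.04 + (+0.431) = 5.47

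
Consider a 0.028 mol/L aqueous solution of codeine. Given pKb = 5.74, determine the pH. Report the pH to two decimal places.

pH = 10.35

C18H21NO3 + H2O ⇌ C18H22NO3+ + OH-
Kb = 10^(−5.74) = 1.82 × 10^-6
From the ICE table, Kb = [OH-]²/(0.028 − [OH-]) = 1.82 × 10^-6.
Assume [OH-] ≪ 0.028: [OH-] ≈ √(1.82 × 10^-6 × 0.028) = 2.26 × 10^-4 M
pOH = −log(2.26 × 10^-4) = 3.65; pH = 14.00 − 3.65 = 10.35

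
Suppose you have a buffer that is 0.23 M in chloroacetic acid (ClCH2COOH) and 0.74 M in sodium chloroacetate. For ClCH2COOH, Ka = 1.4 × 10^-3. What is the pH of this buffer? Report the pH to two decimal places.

pKa = −log(1.4 × 10^-3) = 2.854
pH = pKa + log([A⁻]/[HA]) = 2.854 + log(0.74/0.23)
pH = 2.854 + (+0.508) = 3.36

pH = 3.36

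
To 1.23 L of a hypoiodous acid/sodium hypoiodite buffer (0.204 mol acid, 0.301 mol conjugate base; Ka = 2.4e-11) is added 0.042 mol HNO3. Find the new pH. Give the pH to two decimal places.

pH = 10.64

After neutralization: n(HOI) = 0.246 mol, n(OI-) = 0.259 mol.
pKa = −log(2.4 × 10^-11) = 10.620
Henderson–Hasselbalch with mole ratio 0.259/0.246: pH = 10.620 + (+0.022)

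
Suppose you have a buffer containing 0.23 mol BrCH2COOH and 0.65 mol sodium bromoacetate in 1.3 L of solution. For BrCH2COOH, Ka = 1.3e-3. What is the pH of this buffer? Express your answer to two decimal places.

pKa = −log(1.3 × 10^-3) = 2.886
pH = pKa + log([A⁻]/[HA]) = 2.886 + log(0.65/0.23)
pH = 2.886 + (+0.451) = 3.34

pH = 3.34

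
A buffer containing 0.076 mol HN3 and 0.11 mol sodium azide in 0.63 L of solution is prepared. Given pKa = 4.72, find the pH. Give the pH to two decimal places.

Henderson–Hasselbalch: pH = pKa + log([N3-]/[HN3]) = 4.72 + log(0.11/0.076)
pH = 4.72 + (+0.161) = 4.88

pH = 4.88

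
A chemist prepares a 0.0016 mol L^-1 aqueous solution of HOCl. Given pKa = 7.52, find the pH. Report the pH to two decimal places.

pH = 5.16

HOCl ⇌ OCl- + H+
Ka = 10^(−7.52) = 3.02 × 10^-8
Let x = [H+] at equilibrium. Ka = x²/(0.0016 − x).
Assume x ≪ 0.0016: x ≈ √(3.02 × 10^-8 × 0.0016) = 6.95 × 10^-6 M
(x/C₀ = 0.43% < 5%, so the approximation holds.)
pH = −log[H+] = −log(6.95 × 10^-6) = 5.16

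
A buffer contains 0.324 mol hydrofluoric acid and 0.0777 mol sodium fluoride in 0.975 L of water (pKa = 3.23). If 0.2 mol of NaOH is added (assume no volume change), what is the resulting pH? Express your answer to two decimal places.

After neutralization: n(HF) = 0.124 mol, n(F-) = 0.278 mol.
pH = pKa + log(n_F-/n_HF) = 3.23 + log(0.278/0.124) = 3.23 + (+0.351)

pH = 3.58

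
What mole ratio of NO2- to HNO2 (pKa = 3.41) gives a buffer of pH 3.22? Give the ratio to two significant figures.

ratio = 0.65

pH = pKa + log(r) ⇒ log(r) = 3.22 − 3.41 = -0.19
r = [NO2-]/[HNO2] = 10^(-0.19) = 0.646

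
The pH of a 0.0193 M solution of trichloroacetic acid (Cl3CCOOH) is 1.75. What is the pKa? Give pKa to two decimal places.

[H+] = 10^(-1.75) = 1.78 × 10^-2 M
At equilibrium [HA] = 0.0193 − 1.78 × 10^-2 = 1.50 × 10^-3 M
Ka = [H+][A-]/[HA] = (1.78 × 10^-2)² / 1.50 × 10^-3 = 2.11 × 10^-1
pKa = -log(2.11 × 10^-1) = 0.68

pKa = 0.68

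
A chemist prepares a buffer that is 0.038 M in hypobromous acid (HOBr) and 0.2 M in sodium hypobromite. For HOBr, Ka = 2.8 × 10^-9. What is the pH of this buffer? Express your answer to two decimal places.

pKa = −log(2.8 × 10^-9) = 8.553
pH = pKa + log([A⁻]/[HA]) = 8.553 + log(0.2/0.038)
pH = 8.553 + (+0.721) = 9.27

pH = 9.27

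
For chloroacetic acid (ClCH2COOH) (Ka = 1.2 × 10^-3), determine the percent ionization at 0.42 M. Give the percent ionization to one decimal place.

5.2%

ClCH2COOH ⇌ ClCH2COO- + H+; let x = [H+] at equilibrium.
Solve x² + 0.0012x − 0.000504 = 0 → x = 2.19 × 10^-2 M
% ionization = x/C₀ × 100% = 2.19 × 10^-2/0.42 × 100% = 5.2%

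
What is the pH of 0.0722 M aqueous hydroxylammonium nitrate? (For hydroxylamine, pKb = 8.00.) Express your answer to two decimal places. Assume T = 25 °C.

NH3OH+ is the conjugate acid of the weak base NH2OH.
Kb = 10^(−8.00) = 1.00 × 10^-8
Ka = Kw/Kb = 1.0×10^-14 / 1.00 × 10^-8 = 1.00 × 10^-6
From the ICE table, Ka = x²/(0.0722 − x) = 1.00 × 10^-6.
Since Ka ≪ C₀, x ≈ √(Ka·C₀) = 2.69 × 10^-4 M.
pH = −log[H+] = −log(2.69 × 10^-4) = 3.57

pH = 3.57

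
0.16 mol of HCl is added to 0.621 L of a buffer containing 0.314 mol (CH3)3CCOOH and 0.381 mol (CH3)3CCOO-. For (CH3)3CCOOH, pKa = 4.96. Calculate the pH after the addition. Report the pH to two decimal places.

pH = 4.63

After neutralization: n((CH3)3CCOOH) = 0.474 mol, n((CH3)3CCOO-) = 0.221 mol.
Henderson–Hasselbalch with mole ratio 0.221/0.474: pH = 4.96 + (-0.331)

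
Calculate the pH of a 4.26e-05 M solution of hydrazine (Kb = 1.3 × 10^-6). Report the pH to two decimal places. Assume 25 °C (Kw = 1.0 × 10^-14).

pH = 8.83

N2H4 + H2O ⇌ N2H5+ + OH-
Let x = [OH-] at equilibrium. Kb = x²/(4.26e-05 − x).
Here C₀/Kb ≈ 32.8, so the small-x approximation fails. Use the quadratic:
x = [−1.3e-06 + √(1.3e-06² + 2.22e-10)]/2 = 6.82 × 10^-6 M
pOH = 5.17, so pH = 14.00 − pOH = 8.83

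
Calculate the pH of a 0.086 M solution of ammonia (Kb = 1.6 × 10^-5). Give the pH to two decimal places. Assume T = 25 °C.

NH3 + H2O ⇌ NH4+ + OH-
Kb = [OH-]²/(0.086 − [OH-]) = 1.6 × 10^-5
Since Kb ≪ C₀, [OH-] ≈ √(Kb·C₀) = 1.17 × 10^-3 M.
Check: 1.4% ionized — well under 5%, approximation valid.
pOH = 2.93, so pH = 14.00 − pOH = 11.07

pH = 11.07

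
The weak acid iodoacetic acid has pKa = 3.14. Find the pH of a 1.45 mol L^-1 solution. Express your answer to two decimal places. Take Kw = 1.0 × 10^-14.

ICH2COOH ⇌ ICH2COO- + H+
Ka = 10^(−3.14) = 7.24 × 10^-4
Ka = [H+]²/(1.45 − [H+]) = 7.24 × 10^-4
Assume [H+] ≪ 1.45: [H+] ≈ √(7.24 × 10^-4 × 1.45) = 3.24 × 10^-2 M
([H+]/C₀ = 2.2% < 5%, so the approximation holds.)
pH = −log(3.24 × 10^-2) = 1.49

pH = 1.49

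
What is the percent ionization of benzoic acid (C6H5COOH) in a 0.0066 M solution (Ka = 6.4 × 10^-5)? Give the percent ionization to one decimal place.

9.4%

C6H5COOH ⇌ C6H5COO- + H+; let x = [H+] at equilibrium.
Ka = x²/(C₀ − x); solving the quadratic gives x = 6.19 × 10^-4 M.
% ionization = x/C₀ × 100% = 6.19 × 10^-4/0.0066 × 100% = 9.4%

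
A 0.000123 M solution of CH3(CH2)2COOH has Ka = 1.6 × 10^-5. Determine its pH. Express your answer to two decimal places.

pH = 4.43

CH3(CH2)2COOH ⇌ CH3(CH2)2COO- + H+
From the ICE table, Ka = x²/(0.000123 − x) = 1.6 × 10^-5.
Here C₀/Ka ≈ 7.69, so the small-x approximation fails. Use the quadratic:
x = [−1.6e-05 + √(1.6e-05² + 7.87e-09)]/2 = 3.71 × 10^-5 M
pH = −log(3.71 × 10^-5) = 4.43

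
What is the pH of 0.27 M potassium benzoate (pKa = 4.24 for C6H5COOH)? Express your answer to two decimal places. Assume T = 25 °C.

C6H5COO- is the conjugate base of the weak acid C6H5COOH.
Ka = 10^(−4.24) = 5.75 × 10^-5
Kb = Kw/Ka = 1.0×10^-14 / 5.75 × 10^-5 = 1.74 × 10^-10
From the ICE table, Kb = x²/(0.27 − x) = 1.74 × 10^-10.
Since Kb ≪ C₀, x ≈ √(Kb·C₀) = 6.85 × 10^-6 M.
Check: 0.0025% ionized — well under 5%, approximation valid.
pOH = −log(6.85 × 10^-6) = 5.16; pH = 14.00 − 5.16 = 8.84

pH = 8.84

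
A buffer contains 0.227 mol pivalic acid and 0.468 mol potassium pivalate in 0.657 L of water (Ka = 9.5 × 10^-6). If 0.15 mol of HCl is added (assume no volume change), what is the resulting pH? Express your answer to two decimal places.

Added H+ converts (CH3)3CCOO- to (CH3)3CCOOH: (CH3)3CCOOH → 0.377 mol, (CH3)3CCOO- → 0.318 mol.
pKa = −log(9.5 × 10^-6) = 5.022
pH = pKa + log(n_(CH3)3CCOO-/n_(CH3)3CCOOH) = 5.022 + log(0.318/0.377) = 5.022 + (-0.074)

pH = 4.95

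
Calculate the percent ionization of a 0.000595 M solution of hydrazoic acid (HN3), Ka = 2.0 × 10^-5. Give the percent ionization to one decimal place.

HN3 ⇌ N3- + H+; let x = [H+] at equilibrium.
Solve x² + 2e-05x − 1.19e-08 = 0 → x = 9.95 × 10^-5 M
Fraction ionized = 9.95 × 10^-5 / 0.000595 = 0.1672 → 16.7%

16.7%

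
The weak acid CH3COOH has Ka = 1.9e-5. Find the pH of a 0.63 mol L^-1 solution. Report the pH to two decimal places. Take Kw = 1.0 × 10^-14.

pH = 2.46

CH3COOH ⇌ CH3COO- + H+
From the ICE table, Ka = [H+]²/(0.63 − [H+]) = 1.9 × 10^-5.
Since Ka ≪ C₀, [H+] ≈ √(Ka·C₀) = 3.46 × 10^-3 M.
([H+]/C₀ = 0.55% < 5%, so the approximation holds.)
pH = −log(3.46 × 10^-3) = 2.46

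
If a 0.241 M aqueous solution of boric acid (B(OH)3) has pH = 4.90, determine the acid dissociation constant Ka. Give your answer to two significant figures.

[H+] = 10^(-4.90) = 1.26 × 10^-5 M
At equilibrium [HA] = 0.241 − 1.26 × 10^-5 = 2.41 × 10^-1 M
Ka = [H+][A-]/[HA] = (1.26 × 10^-5)² / 2.41 × 10^-1 = 6.6 × 10^-10

Ka = 6.6 × 10^-10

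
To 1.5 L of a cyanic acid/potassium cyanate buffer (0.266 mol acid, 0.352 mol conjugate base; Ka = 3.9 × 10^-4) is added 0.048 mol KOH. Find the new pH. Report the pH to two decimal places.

pH = 3.67

OH- converts HOCN to OCN-: HOCN → 0.218 mol, OCN- → 0.4 mol.
pKa = −log(3.9 × 10^-4) = 3.409
pH = pKa + log([A⁻]/[HA]) = 3.409 + log(0.4/0.218) = 3.409 +0.264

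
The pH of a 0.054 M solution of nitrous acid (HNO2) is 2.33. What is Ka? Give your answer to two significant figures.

Ka = 4.4 × 10^-4

[H+] = 10^(-2.33) = 4.68 × 10^-3 M
At equilibrium [HA] = 0.054 − 4.68 × 10^-3 = 4.93 × 10^-2 M
Ka = [H+][A-]/[HA] = (4.68 × 10^-3)² / 4.93 × 10^-2 = 4.4 × 10^-4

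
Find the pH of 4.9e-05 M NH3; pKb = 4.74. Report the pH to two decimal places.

NH3 + H2O ⇌ NH4+ + OH-
Kb = 10^(−4.74) = 1.82 × 10^-5
Kb = x²/(4.9e-05 − x) = 1.82 × 10^-5
x is not negligible relative to C₀; solve x² + 1.82e-05·x − 8.92e-10 = 0.
x = [−1.82e-05 + √(1.82e-05² + 3.57e-09)]/2 = 2.21 × 10^-5 M
pOH = −log(2.21 × 10^-5) = 4.66; pH = 14.00 − 4.66 = 9.34

pH = 9.34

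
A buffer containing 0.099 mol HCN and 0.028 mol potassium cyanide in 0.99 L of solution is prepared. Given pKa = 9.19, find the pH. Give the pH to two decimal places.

pH = 8.64

pH = pKa + log([A⁻]/[HA]) = 9.19 + log(0.028/0.099)
pH = 9.19 + (-0.548) = 8.64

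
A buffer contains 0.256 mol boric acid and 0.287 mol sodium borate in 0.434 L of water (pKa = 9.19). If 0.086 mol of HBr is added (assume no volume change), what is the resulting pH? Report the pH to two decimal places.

Added H+ converts B(OH)4- to B(OH)3: B(OH)3 → 0.342 mol, B(OH)4- → 0.201 mol.
pH = pKa + log(n_B(OH)4-/n_B(OH)3) = 9.19 + log(0.201/0.342) = 9.19 + (-0.231)

pH = 8.96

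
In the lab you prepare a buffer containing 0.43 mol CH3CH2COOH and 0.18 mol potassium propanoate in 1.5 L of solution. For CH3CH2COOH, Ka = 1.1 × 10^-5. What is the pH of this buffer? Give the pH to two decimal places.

pH = 4.58

pKa = −log(1.1 × 10^-5) = 4.959
pH = pKa + log([A⁻]/[HA]) = 4.959 + log(0.18/0.43)
pH = 4.959 + (-0.378) = 4.58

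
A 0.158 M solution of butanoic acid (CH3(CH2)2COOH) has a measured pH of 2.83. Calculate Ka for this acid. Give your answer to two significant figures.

[H+] = 10^(-2.83) = 1.48 × 10^-3 M
At equilibrium [HA] = 0.158 − 1.48 × 10^-3 = 1.57 × 10^-1 M
Ka = [H+][A-]/[HA] = (1.48 × 10^-3)² / 1.57 × 10^-1 = 1.4 × 10^-5

Ka = 1.4 × 10^-5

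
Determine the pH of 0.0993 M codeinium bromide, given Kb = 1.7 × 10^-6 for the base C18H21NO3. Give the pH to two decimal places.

pH = 4.62

C18H22NO3+ is the conjugate acid of the weak base C18H21NO3.
Ka = Kw/Kb = 1.0×10^-14 / 1.7 × 10^-6 = 5.88 × 10^-9
Ka = [H+]²/(0.0993 − [H+]) = 5.88 × 10^-9
Assume [H+] ≪ 0.0993: [H+] ≈ √(5.88 × 10^-9 × 0.0993) = 2.42 × 10^-5 M
Check: 0.024% ionized — well under 5%, approximation valid.
pH = −log(2.42 × 10^-5) = 4.62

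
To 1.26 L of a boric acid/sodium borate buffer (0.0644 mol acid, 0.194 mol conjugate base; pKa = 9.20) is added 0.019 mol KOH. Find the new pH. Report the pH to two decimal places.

pH = 9.87

OH- converts B(OH)3 to B(OH)4-: B(OH)3 → 0.0454 mol, B(OH)4- → 0.213 mol.
pH = pKa + log([A⁻]/[HA]) = 9.20 + log(0.213/0.0454) = 9.20 +0.671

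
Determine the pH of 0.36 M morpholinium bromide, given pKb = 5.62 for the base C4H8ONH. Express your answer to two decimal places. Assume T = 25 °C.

C4H8ONH2+ is the conjugate acid of the weak base C4H8ONH.
Kb = 10^(−5.62) = 2.40 × 10^-6
Ka = Kw/Kb = 1.0×10^-14 / 2.40 × 10^-6 = 4.17 × 10^-9
From the ICE table, Ka = [H+]²/(0.36 − [H+]) = 4.17 × 10^-9.
Since Ka ≪ C₀, [H+] ≈ √(Ka·C₀) = 3.87 × 10^-5 M.
pH = −log(3.87 × 10^-5) = 4.41

pH = 4.41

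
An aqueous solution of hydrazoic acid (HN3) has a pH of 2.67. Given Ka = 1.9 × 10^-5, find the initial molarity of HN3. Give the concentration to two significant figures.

C₀ = 2.4 × 10^-1 M

[H+] = 10^(-2.67) = 2.14 × 10^-3 M = x
Ka = x²/(C₀ − x) ⇒ C₀ = x + x²/Ka
C₀ = 2.14 × 10^-3 + (2.14 × 10^-3)²/(1.9 × 10^-5) = 2.43 × 10^-1 M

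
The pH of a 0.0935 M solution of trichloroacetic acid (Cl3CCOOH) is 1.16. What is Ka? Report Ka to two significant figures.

[H+] = 10^(-1.16) = 6.92 × 10^-2 M
At equilibrium [HA] = 0.0935 − 6.92 × 10^-2 = 2.43 × 10^-2 M
Ka = [H+][A-]/[HA] = (6.92 × 10^-2)² / 2.43 × 10^-2 = 2.0 × 10^-1

Ka = 2.0 × 10^-1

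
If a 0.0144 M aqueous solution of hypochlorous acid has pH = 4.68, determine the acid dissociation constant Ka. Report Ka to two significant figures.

Ka = 3.0 × 10^-8

[H+] = 10^(-4.68) = 2.09 × 10^-5 M
At equilibrium [HA] = 0.0144 − 2.09 × 10^-5 = 1.44 × 10^-2 M
Ka = [H+][A-]/[HA] = (2.09 × 10^-5)² / 1.44 × 10^-2 = 3.0 × 10^-8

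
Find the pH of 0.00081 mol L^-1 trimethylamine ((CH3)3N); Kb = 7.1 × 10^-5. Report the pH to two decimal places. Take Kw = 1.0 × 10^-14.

(CH3)3N + H2O ⇌ (CH3)3NH+ + OH-
Kb = [OH-]²/(0.00081 − [OH-]) = 7.1 × 10^-5
Here C₀/Kb ≈ 11.4, so the small-[OH-] approximation fails. Use the quadratic:
[OH-] = [−7.1e-05 + √(7.1e-05² + 2.3e-07)]/2 = 2.07 × 10^-4 M
pOH = −log(2.07 × 10^-4) = 3.68; pH = 14.00 − 3.68 = 10.32

pH = 10.32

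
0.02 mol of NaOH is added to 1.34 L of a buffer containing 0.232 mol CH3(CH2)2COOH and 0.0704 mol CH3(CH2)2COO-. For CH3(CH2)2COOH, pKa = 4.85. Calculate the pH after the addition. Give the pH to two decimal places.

pH = 4.48

OH- converts CH3(CH2)2COOH to CH3(CH2)2COO-: CH3(CH2)2COOH → 0.212 mol, CH3(CH2)2COO- → 0.0904 mol.
Henderson–Hasselbalch with mole ratio 0.0904/0.212: pH = 4.85 + (-0.370)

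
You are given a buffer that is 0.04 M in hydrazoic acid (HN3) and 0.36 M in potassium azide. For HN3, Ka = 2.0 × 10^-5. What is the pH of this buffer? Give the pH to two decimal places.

pH = 5.65

pKa = −log(2.0 × 10^-5) = 4.699
Using pH = pKa + log([base]/[acid]) with [base]/[acid] = 0.36/0.04:
pH = 4.699 + (+0.954) = 5.65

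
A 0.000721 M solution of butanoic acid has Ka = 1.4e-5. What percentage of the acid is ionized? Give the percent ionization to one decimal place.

CH3(CH2)2COOH ⇌ CH3(CH2)2COO- + H+; let x = [H+] at equilibrium.
Solve x² + 1.4e-05x − 1.01e-08 = 0 → x = 9.37 × 10^-5 M
Fraction ionized = 9.37 × 10^-5 / 0.000721 = 0.1300 → 13.0%

13.0%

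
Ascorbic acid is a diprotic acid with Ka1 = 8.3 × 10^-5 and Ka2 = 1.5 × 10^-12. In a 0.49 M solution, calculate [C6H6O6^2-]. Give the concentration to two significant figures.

First ionization gives [H+] ≈ [HC6H6O6-] = 6.38 × 10^-3 M.
Second step: Ka2 = [H+][C6H6O6^2-]/[HC6H6O6-] ≈ [C6H6O6^2-] (since [H+] ≈ [HC6H6O6-]).
So [C6H6O6^2-] ≈ Ka2.

1.5 × 10^-12 M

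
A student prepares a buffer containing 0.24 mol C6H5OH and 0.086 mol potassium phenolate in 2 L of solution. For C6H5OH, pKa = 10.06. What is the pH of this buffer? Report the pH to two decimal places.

pH = pKa + log([A⁻]/[HA]) = 10.06 + log(0.086/0.24)
pH = 10.06 + (-0.446) = 9.61

pH = 9.61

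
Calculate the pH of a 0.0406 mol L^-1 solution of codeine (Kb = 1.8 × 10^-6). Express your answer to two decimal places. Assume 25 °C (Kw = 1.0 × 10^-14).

pH = 10.43

C18H21NO3 + H2O ⇌ C18H22NO3+ + OH-
Kb = [OH-]²/(0.0406 − [OH-]) = 1.8 × 10^-6
Since Kb ≪ C₀, [OH-] ≈ √(Kb·C₀) = 2.70 × 10^-4 M.
Check: 0.67% ionized — well under 5%, approximation valid.
pOH = 3.57, so pH = 14.00 − pOH = 10.43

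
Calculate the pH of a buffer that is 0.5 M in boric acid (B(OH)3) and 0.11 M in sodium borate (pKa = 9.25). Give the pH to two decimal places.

pH = 8.59

Using pH = pKa + log([base]/[acid]) with [base]/[acid] = 0.11/0.5:
pH = 9.25 + (-0.658) = 8.59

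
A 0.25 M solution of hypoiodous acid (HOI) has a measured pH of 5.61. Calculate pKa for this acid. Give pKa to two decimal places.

[H+] = 10^(-5.61) = 2.45 × 10^-6 M
At equilibrium [HA] = 0.25 − 2.45 × 10^-6 = 2.50 × 10^-1 M
Ka = [H+][A-]/[HA] = (2.45 × 10^-6)² / 2.50 × 10^-1 = 2.40 × 10^-11
pKa = -log(2.40 × 10^-11) = 10.62

pKa = 10.62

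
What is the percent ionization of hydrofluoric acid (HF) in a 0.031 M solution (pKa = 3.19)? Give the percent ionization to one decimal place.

HF ⇌ F- + H+; let x = [H+] at equilibrium.
Ka = 10^(−3.19) = 6.46 × 10^-4
Solve x² + 0.000646x − 2e-05 = 0 → x = 4.16 × 10^-3 M
% ionization = x/C₀ × 100% = 4.16 × 10^-3/0.031 × 100% = 13.4%

13.4%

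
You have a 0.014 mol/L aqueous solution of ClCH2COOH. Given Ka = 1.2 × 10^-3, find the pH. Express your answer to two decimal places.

pH = 2.45

ClCH2COOH ⇌ ClCH2COO- + H+
From the ICE table, Ka = x²/(0.014 − x) = 1.2 × 10^-3.
Here C₀/Ka ≈ 11.7, so the small-x approximation fails. Use the quadratic:
x = [−0.0012 + √(0.0012² + 6.72e-05)]/2 = 3.54 × 10^-3 M
pH = −log(3.54 × 10^-3) = 2.45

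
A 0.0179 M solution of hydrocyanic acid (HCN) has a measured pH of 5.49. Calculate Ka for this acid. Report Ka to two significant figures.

[H+] = 10^(-5.49) = 3.24 × 10^-6 M
At equilibrium [HA] = 0.0179 − 3.24 × 10^-6 = 1.79 × 10^-2 M
Ka = [H+][A-]/[HA] = (3.24 × 10^-6)² / 1.79 × 10^-2 = 5.9 × 10^-10

Ka = 5.9 × 10^-10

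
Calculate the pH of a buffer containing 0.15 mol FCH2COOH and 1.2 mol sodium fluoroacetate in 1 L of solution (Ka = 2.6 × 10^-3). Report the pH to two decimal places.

pKa = −log(2.6 × 10^-3) = 2.585
Henderson–Hasselbalch: pH = pKa + log([FCH2COO-]/[FCH2COOH]) = 2.585 + log(1.2/0.15)
pH = 2.585 + (+0.903) = 3.49

pH = 3.49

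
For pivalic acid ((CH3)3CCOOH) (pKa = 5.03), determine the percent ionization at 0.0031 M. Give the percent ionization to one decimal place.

(CH3)3CCOOH ⇌ (CH3)3CCOO- + H+; let x = [H+] at equilibrium.
Ka = 10^(−5.03) = 9.33 × 10^-6
Solve x² + 9.33e-06x − 2.89e-08 = 0 → x = 1.65 × 10^-4 M
% ionization = x/C₀ × 100% = 1.65 × 10^-4/0.0031 × 100% = 5.3%

5.3%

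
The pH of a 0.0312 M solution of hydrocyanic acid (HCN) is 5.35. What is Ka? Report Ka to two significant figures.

Ka = 6.4 × 10^-10

[H+] = 10^(-5.35) = 4.47 × 10^-6 M
At equilibrium [HA] = 0.0312 − 4.47 × 10^-6 = 3.12 × 10^-2 M
Ka = [H+][A-]/[HA] = (4.47 × 10^-6)² / 3.12 × 10^-2 = 6.4 × 10^-10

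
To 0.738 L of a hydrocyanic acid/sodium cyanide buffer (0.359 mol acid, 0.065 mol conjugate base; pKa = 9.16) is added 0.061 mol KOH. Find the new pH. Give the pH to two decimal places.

pH = 8.79

After neutralization: n(HCN) = 0.298 mol, n(CN-) = 0.126 mol.
pH = pKa + log([A⁻]/[HA]) = 9.16 + log(0.126/0.298) = 9.16 -0.374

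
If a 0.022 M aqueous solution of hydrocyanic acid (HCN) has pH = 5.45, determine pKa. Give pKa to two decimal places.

[H+] = 10^(-5.45) = 3.55 × 10^-6 M
At equilibrium [HA] = 0.022 − 3.55 × 10^-6 = 2.20 × 10^-2 M
Ka = [H+][A-]/[HA] = (3.55 × 10^-6)² / 2.20 × 10^-2 = 5.73 × 10^-10
pKa = -log(5.73 × 10^-10) = 9.24

pKa = 9.24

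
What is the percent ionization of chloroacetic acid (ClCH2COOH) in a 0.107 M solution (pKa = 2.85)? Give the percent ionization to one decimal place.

ClCH2COOH ⇌ ClCH2COO- + H+; let x = [H+] at equilibrium.
Ka = 10^(−2.85) = 1.41 × 10^-3
Solve x² + 0.00141x − 0.000151 = 0 → x = 1.16 × 10^-2 M
Fraction ionized = 1.16 × 10^-2 / 0.107 = 0.1084 → 10.8%

10.8%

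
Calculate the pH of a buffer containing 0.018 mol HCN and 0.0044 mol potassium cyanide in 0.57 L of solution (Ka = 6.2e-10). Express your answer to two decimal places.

pKa = −log(6.2 × 10^-10) = 9.208
Henderson–Hasselbalch: pH = pKa + log([CN-]/[HCN]) = 9.208 + log(0.0044/0.018)
pH = 9.208 + (-0.612) = 8.60

pH = 8.60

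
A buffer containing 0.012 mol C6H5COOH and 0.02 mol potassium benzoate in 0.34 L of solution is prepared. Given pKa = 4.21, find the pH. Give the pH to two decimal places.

pH = 4.43

pH = pKa + log([A⁻]/[HA]) = 4.21 + log(0.02/0.012)
pH = 4.21 + (+0.222) = 4.43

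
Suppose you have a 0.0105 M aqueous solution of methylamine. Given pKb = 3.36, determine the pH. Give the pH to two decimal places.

pH = 11.29

CH3NH2 + H2O ⇌ CH3NH3+ + OH-
Kb = 10^(−3.36) = 4.37 × 10^-4
From the ICE table, Kb = x²/(0.0105 − x) = 4.37 × 10^-4.
The 5% rule fails; solving x² + Kb·x − Kb·C₀ = 0 exactly:
x = [−0.000437 + √(0.000437² + 1.84e-05)]/2 = 1.93 × 10^-3 M
pOH = 2.71, so pH = 14.00 − pOH = 11.29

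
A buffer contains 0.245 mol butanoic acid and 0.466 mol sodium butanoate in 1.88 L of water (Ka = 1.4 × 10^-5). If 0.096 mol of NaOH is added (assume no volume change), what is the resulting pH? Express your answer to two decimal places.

pH = 5.43

After neutralization: n(CH3(CH2)2COOH) = 0.149 mol, n(CH3(CH2)2COO-) = 0.562 mol.
pKa = −log(1.4 × 10^-5) = 4.854
pH = pKa + log(n_CH3(CH2)2COO-/n_CH3(CH2)2COOH) = 4.854 + log(0.562/0.149) = 4.854 + (+0.577)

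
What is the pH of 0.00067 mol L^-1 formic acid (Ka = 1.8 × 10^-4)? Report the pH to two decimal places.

HCOOH ⇌ HCOO- + H+
Let x = [H+] at equilibrium. Ka = x²/(0.00067 − x).
Here C₀/Ka ≈ 3.72, so the small-x approximation fails. Use the quadratic:
x = [−0.00018 + √(0.00018² + 4.82e-07)]/2 = 2.69 × 10^-4 M
pH = −log(2.69 × 10^-4) = 3.57

pH = 3.57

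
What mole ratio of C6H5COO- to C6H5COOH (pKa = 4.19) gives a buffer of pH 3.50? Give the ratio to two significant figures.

ratio = 0.20

pH = pKa + log(r) ⇒ log(r) = 3.50 − 4.19 = -0.69
r = [C6H5COO-]/[C6H5COOH] = 10^(-0.69) = 0.204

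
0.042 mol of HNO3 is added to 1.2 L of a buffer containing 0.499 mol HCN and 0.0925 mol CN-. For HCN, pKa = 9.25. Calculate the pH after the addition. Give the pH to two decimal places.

pH = 8.22

After neutralization: n(HCN) = 0.541 mol, n(CN-) = 0.0505 mol.
Henderson–Hasselbalch with mole ratio 0.0505/0.541: pH = 9.25 + (-1.030)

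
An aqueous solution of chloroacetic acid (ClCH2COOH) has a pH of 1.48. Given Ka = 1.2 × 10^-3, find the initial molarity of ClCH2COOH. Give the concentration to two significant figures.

[H+] = 10^(-1.48) = 3.31 × 10^-2 M = x
Ka = x²/(C₀ − x) ⇒ C₀ = x + x²/Ka
C₀ = 3.31 × 10^-2 + (3.31 × 10^-2)²/(1.2 × 10^-3) = 9.46 × 10^-1 M

C₀ = 9.5 × 10^-1 M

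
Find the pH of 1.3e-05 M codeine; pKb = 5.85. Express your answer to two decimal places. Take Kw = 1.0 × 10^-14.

pH = 8.56

C18H21NO3 + H2O ⇌ C18H22NO3+ + OH-
Kb = 10^(−5.85) = 1.41 × 10^-6
Kb = x²/(1.3e-05 − x) = 1.41 × 10^-6
x is not negligible relative to C₀; solve x² + 1.41e-06·x − 1.83e-11 = 0.
x = (−Kb + √(Kb² + 4·Kb·C₀))/2 = 3.63 × 10^-6 M
pOH = 5.44, so pH = 14.00 − pOH = 8.56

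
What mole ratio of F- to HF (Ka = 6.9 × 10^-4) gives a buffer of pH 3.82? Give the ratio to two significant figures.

ratio = 4.6

pKa = -log(6.9 × 10^-4) = 3.161
pH = pKa + log(r) ⇒ log(r) = 3.82 − 3.161 = +0.659
r = [F-]/[HF] = 10^(+0.659) = 4.56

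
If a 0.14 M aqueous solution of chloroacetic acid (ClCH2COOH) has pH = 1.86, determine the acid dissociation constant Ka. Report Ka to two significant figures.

[H+] = 10^(-1.86) = 1.38 × 10^-2 M
At equilibrium [HA] = 0.14 − 1.38 × 10^-2 = 1.26 × 10^-1 M
Ka = [H+][A-]/[HA] = (1.38 × 10^-2)² / 1.26 × 10^-1 = 1.5 × 10^-3

Ka = 1.5 × 10^-3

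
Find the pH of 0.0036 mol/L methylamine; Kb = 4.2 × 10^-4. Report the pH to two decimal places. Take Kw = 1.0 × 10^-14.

pH = 11.02

CH3NH2 + H2O ⇌ CH3NH3+ + OH-
From the ICE table, Kb = [OH-]²/(0.0036 − [OH-]) = 4.2 × 10^-4.
The 5% rule fails; solving [OH-]² + Kb·[OH-] − Kb·C₀ = 0 exactly:
[OH-] = (−Kb + √(Kb² + 4·Kb·C₀))/2 = 1.04 × 10^-3 M
pOH = 2.98, so pH = 14.00 − pOH = 11.02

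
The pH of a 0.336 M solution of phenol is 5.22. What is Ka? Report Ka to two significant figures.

Ka = 1.1 × 10^-10

[H+] = 10^(-5.22) = 6.03 × 10^-6 M
At equilibrium [HA] = 0.336 − 6.03 × 10^-6 = 3.36 × 10^-1 M
Ka = [H+][A-]/[HA] = (6.03 × 10^-6)² / 3.36 × 10^-1 = 1.1 × 10^-10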